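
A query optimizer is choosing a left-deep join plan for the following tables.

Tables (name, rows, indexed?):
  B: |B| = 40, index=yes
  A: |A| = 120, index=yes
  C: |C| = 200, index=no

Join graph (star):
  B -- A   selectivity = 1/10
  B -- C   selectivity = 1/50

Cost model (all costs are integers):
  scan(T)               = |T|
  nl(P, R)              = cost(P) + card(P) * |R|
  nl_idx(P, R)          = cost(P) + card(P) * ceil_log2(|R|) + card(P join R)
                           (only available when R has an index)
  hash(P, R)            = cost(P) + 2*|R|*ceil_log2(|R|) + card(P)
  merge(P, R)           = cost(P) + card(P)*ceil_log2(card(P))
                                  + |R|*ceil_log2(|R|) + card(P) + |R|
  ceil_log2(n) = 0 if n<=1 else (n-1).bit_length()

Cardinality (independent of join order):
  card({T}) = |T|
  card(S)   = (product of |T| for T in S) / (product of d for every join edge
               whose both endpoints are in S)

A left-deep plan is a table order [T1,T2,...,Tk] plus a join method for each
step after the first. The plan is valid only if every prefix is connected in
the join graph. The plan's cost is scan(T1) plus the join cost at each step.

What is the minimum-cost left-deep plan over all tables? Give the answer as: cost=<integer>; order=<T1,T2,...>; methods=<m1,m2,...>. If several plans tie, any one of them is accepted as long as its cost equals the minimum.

Selinger DP (subsets sized 1..n):
  {B}: scan cost=40, card=40
  {A}: scan cost=120, card=120
  {C}: scan cost=200, card=200
  {AB}: card=480; try (B,hash)→720, (A,nl_idx)→800, (A,merge)→1280, (B,nl_idx)→1320, (B,merge)→1360, (A,hash)→1760 …(+2); best=720 via (B,hash)
  {BC}: card=160; try (B,hash)→880, (B,nl_idx)→1560, (C,merge)→2120, (B,merge)→2280, (C,hash)→3280, (C,nl)→8040 …(+1); best=880 via (B,hash)
  {ABC}: card=1920; try (A,hash)→2720, (A,merge)→3280, (A,nl_idx)→3920, (C,hash)→4400, (C,merge)→7320, (A,nl)→20080 …(+1); best=2720 via (A,hash)

cost=2720; order=C,B,A; methods=hash,hash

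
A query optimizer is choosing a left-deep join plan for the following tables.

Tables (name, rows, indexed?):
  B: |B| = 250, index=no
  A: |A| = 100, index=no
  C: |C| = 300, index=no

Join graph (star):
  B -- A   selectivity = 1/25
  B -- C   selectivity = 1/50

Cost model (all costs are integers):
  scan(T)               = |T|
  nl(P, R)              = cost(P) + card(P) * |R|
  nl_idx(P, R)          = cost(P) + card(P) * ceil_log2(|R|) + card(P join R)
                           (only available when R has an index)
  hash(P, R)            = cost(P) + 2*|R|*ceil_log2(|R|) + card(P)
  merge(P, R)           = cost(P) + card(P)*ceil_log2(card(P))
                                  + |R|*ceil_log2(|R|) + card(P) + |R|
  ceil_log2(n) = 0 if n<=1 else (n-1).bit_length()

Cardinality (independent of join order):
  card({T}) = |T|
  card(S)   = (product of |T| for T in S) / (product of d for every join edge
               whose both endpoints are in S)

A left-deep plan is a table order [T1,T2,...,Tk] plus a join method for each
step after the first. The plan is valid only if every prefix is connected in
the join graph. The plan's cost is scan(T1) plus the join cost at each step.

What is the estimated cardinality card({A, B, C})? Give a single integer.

6000

Tables in S: A(100), B(250), C(300)
Edges inside S: B-A(d=25), B-C(d=50)
numerator = 100 * 250 * 300 = 7500000
denominator = 25 * 50 = 1250
card(S) = 7500000 / 1250 = 6000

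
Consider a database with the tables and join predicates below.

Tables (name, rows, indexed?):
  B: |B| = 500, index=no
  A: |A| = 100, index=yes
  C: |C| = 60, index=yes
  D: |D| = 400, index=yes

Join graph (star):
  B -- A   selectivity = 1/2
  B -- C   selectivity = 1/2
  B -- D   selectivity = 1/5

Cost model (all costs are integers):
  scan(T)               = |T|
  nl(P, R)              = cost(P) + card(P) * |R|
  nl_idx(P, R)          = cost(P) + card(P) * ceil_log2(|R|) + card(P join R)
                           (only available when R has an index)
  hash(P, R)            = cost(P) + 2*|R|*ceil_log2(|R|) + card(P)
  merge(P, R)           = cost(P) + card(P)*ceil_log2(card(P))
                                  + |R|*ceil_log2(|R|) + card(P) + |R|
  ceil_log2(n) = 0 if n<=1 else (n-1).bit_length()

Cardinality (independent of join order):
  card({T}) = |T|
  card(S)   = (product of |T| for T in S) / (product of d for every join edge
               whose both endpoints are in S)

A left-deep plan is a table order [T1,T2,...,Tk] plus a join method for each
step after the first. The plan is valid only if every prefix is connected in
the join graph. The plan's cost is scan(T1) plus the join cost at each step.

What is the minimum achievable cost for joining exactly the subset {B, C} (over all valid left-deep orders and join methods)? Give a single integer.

1720

Selinger DP over subsets of {B,C}:
  {B}: scan cost=500, card=500
  {C}: scan cost=60, card=60
  {BC}: card=15000; try (C,hash)→1720, (B,merge)→5480, (C,merge)→5920, (B,hash)→9120, (C,nl_idx)→18500, (B,nl)→30060 …(+1); best=1720 via (C,hash)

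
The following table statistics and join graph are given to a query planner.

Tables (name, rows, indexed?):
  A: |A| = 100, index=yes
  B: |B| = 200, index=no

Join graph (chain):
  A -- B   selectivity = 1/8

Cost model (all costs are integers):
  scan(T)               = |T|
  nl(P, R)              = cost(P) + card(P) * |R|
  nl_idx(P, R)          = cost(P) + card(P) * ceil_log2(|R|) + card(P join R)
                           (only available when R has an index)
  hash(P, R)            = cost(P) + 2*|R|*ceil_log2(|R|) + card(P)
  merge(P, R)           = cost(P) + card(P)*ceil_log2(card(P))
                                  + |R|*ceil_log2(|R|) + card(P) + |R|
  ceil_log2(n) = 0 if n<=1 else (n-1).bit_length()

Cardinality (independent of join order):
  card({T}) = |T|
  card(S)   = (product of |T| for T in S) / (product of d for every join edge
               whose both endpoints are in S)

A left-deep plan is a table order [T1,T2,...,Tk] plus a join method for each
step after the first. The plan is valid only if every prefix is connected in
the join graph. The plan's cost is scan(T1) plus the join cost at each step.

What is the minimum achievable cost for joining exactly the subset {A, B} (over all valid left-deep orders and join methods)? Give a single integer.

1800

Selinger DP over subsets of {A,B}:
  {A}: scan cost=100, card=100
  {B}: scan cost=200, card=200
  {AB}: card=2500; try (A,hash)→1800, (B,merge)→2700, (A,merge)→2800, (B,hash)→3400, (A,nl_idx)→4100, (B,nl)→20100 …(+1); best=1800 via (A,hash)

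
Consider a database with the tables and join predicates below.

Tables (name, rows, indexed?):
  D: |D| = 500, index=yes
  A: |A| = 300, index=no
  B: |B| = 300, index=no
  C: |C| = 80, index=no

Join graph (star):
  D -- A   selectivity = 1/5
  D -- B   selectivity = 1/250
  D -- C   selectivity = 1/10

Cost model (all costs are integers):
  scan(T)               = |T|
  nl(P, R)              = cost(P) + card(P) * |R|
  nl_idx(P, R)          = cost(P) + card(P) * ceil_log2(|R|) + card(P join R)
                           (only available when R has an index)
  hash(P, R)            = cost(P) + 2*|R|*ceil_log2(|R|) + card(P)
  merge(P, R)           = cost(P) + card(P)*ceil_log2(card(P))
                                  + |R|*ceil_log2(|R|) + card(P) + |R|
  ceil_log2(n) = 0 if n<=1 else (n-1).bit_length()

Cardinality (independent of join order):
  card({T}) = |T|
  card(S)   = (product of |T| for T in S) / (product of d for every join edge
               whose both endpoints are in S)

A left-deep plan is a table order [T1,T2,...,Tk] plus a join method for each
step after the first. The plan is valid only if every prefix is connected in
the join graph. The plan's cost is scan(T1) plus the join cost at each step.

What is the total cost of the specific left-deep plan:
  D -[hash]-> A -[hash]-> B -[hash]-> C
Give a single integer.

78920

step 1: scan D: cost=500, card=500
step 2: join A via hash
    card(P join A) = 500*300/(5) = 30000
    cost = 500 + 2*300*9 + 500 = 6400
step 3: join B via hash
    card(P join B) = 30000*300/(250) = 36000
    cost = 6400 + 2*300*9 + 30000 = 41800
step 4: join C via hash
    card(P join C) = 36000*80/(10) = 288000
    cost = 41800 + 2*80*7 + 36000 = 78920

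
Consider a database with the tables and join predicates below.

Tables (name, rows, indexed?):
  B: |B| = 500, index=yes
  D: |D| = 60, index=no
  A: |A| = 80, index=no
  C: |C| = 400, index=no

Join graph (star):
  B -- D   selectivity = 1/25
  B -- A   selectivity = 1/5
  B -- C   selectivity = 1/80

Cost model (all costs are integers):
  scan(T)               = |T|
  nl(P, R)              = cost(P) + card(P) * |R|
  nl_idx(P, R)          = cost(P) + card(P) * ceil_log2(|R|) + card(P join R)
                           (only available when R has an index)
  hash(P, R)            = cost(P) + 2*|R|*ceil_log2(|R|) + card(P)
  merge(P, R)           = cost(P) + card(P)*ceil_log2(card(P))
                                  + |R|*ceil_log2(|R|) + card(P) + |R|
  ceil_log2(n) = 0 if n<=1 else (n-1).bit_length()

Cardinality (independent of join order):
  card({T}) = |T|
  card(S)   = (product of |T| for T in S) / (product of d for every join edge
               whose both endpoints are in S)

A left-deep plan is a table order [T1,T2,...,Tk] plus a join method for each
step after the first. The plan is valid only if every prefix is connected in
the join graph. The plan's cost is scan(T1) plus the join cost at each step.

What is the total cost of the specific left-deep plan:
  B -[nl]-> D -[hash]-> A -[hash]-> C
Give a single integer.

step 1: scan B: cost=500, card=500
step 2: join D via nl
    card(P join D) = 500*60/(25) = 1200
    cost = 500 + 500*60 = 30500
step 3: join A via hash
    card(P join A) = 1200*80/(5) = 19200
    cost = 30500 + 2*80*7 + 1200 = 32820
step 4: join C via hash
    card(P join C) = 19200*400/(80) = 96000
    cost = 32820 + 2*400*9 + 19200 = 59220

59220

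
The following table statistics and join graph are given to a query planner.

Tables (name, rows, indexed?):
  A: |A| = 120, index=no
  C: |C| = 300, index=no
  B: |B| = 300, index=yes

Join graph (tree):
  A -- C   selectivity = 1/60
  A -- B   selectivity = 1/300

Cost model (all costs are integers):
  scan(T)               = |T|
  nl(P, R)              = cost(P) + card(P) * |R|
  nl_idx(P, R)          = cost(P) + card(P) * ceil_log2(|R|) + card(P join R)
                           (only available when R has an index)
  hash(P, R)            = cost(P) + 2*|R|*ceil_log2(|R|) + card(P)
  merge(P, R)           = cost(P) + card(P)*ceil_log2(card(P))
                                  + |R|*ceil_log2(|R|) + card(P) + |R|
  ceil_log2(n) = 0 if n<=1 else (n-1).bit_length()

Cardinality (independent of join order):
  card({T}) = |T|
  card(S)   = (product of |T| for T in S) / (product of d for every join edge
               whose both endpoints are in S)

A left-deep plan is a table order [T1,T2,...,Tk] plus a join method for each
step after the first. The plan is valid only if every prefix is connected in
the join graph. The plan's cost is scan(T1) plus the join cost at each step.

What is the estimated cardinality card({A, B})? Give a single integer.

120

Tables in S: A(120), B(300)
Edges inside S: A-B(d=300)
numerator = 120 * 300 = 36000
denominator = 300 = 300
card(S) = 36000 / 300 = 120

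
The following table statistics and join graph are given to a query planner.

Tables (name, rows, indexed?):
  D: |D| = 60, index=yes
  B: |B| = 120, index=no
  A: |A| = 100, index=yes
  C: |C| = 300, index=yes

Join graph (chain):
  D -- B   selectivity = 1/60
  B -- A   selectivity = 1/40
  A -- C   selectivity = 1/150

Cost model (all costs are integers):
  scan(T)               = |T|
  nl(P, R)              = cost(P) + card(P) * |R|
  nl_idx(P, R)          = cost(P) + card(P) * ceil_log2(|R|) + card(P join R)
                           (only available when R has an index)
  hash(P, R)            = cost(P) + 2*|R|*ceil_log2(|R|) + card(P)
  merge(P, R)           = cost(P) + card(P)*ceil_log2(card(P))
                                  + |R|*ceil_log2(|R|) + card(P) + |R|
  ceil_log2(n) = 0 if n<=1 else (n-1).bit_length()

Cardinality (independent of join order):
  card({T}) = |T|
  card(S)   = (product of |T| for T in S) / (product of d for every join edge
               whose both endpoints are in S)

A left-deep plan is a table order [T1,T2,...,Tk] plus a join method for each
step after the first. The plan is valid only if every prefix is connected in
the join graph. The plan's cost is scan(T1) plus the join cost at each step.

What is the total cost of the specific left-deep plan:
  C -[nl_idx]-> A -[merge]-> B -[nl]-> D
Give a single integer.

step 1: scan C: cost=300, card=300
step 2: join A via nl_idx
    card(P join A) = 300*100/(150) = 200
    cost = 300 + 300*7 + 200 = 2600
step 3: join B via merge
    card(P join B) = 200*120/(40) = 600
    cost = 2600 + 200*8 + 120*7 + 200 + 120 = 5360
step 4: join D via nl
    card(P join D) = 600*60/(60) = 600
    cost = 5360 + 600*60 = 41360

41360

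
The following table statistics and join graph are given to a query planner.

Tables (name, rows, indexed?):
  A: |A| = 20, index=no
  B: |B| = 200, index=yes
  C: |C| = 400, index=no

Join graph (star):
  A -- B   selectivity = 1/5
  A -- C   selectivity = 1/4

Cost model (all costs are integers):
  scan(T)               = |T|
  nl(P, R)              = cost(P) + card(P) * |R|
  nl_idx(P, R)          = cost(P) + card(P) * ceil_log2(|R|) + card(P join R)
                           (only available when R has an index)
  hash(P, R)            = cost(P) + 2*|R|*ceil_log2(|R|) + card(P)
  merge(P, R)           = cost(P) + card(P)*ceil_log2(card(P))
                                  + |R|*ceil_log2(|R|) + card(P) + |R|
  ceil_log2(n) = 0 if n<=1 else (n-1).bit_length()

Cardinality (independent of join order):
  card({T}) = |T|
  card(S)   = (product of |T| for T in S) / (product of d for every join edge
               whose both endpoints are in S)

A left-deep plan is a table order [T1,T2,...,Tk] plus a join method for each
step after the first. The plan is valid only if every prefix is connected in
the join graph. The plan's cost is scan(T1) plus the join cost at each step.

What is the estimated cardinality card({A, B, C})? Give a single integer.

80000

Tables in S: A(20), B(200), C(400)
Edges inside S: A-B(d=5), A-C(d=4)
numerator = 20 * 200 * 400 = 1600000
denominator = 5 * 4 = 20
card(S) = 1600000 / 20 = 80000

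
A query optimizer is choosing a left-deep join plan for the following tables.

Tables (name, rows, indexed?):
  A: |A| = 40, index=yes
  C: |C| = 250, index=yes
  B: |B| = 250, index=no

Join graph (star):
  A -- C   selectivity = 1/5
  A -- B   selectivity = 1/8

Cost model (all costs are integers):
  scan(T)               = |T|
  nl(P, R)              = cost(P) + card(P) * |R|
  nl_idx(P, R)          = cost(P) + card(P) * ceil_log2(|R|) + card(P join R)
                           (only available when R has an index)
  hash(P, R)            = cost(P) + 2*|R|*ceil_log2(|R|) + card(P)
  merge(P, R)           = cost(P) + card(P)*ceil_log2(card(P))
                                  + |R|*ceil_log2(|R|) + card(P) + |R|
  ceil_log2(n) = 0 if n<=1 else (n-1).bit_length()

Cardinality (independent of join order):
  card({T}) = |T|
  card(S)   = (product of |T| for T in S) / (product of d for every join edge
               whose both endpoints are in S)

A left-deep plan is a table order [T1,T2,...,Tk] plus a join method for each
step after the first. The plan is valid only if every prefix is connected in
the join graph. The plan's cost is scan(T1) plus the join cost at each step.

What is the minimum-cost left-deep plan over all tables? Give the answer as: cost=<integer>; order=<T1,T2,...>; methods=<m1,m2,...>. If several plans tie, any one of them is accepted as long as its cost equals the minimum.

cost=6230; order=B,A,C; methods=hash,hash

Selinger DP (subsets sized 1..n):
  {A}: scan cost=40, card=40
  {C}: scan cost=250, card=250
  {B}: scan cost=250, card=250
  {AC}: card=2000; try (A,hash)→980, (C,nl_idx)→2360, (C,merge)→2570, (A,merge)→2780, (A,nl_idx)→3750, (C,hash)→4080 …(+2); best=980 via (A,hash)
  {AB}: card=1250; try (A,hash)→980, (B,merge)→2570, (A,merge)→2780, (A,nl_idx)→3000, (B,hash)→4080, (B,nl)→10040 …(+1); best=980 via (A,hash)
  {ABC}: card=62500; try (C,hash)→6230, (B,hash)→6980, (C,merge)→18230, (B,merge)→27230, (C,nl_idx)→73480, (C,nl)→313480 …(+1); best=6230 via (C,hash)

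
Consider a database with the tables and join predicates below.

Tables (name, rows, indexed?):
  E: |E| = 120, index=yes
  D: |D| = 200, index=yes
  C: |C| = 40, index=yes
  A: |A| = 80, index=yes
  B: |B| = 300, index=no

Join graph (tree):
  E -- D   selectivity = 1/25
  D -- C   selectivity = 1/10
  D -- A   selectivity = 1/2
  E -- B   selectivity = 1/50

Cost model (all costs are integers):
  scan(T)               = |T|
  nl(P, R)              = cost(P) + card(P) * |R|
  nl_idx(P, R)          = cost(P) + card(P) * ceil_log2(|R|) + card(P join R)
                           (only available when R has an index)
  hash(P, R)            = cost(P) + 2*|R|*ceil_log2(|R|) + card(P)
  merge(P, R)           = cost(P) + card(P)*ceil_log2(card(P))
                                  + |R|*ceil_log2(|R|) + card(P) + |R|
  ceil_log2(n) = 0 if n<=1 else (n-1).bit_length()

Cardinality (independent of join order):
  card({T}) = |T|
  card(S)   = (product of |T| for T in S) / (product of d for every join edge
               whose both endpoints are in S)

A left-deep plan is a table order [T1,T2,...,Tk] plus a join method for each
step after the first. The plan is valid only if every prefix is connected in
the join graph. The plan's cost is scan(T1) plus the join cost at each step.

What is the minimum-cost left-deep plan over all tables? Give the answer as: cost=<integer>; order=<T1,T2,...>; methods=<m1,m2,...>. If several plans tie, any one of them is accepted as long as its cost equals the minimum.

cost=36600; order=B,E,D,C,A; methods=hash,hash,hash,hash

Selinger DP (subsets sized 1..n):
  {E}: scan cost=120, card=120
  {D}: scan cost=200, card=200
  {C}: scan cost=40, card=40
  {A}: scan cost=80, card=80
  {B}: scan cost=300, card=300
  {DE}: card=960; try (D,nl_idx)→2040, (E,hash)→2080, (E,nl_idx)→2560, (D,merge)→2880, (E,merge)→2960, (D,hash)→3440 …(+2); best=2040 via (D,nl_idx)
  {BE}: card=720; try (E,hash)→2280, (E,nl_idx)→3120, (B,merge)→4080, (E,merge)→4260, (B,hash)→5640, (B,nl)→36120 …(+1); best=2280 via (E,hash)
  {CD}: card=800; try (C,hash)→880, (D,nl_idx)→1160, (D,merge)→2120, (C,nl_idx)→2200, (C,merge)→2280, (D,hash)→3280 …(+2); best=880 via (C,hash)
  {AD}: card=8000; try (A,hash)→1520, (D,merge)→2520, (A,merge)→2640, (D,hash)→3360, (D,nl_idx)→8720, (A,nl_idx)→9600 …(+2); best=1520 via (A,hash)
  {CDE}: card=3840; try (E,hash)→3360, (C,hash)→3480, (E,nl_idx)→10320, (E,merge)→10640, (C,nl_idx)→11640, (C,merge)→12880 …(+2); best=3360 via (E,hash)
  {ADE}: card=38400; try (A,hash)→4120, (E,hash)→11200, (A,merge)→13240, (A,nl_idx)→47160, (A,nl)→78840, (E,nl_idx)→95920 …(+2); best=4120 via (A,hash)
  {BDE}: card=5760; try (D,hash)→6200, (B,hash)→8400, (D,merge)→12000, (D,nl_idx)→13800, (B,merge)→15600, (D,nl)→146280 …(+1); best=6200 via (D,hash)
  {ACD}: card=32000; try (A,hash)→2800, (C,hash)→10000, (A,merge)→10320, (A,nl_idx)→38480, (A,nl)→64880, (C,nl_idx)→81520 …(+2); best=2800 via (A,hash)
  {ACDE}: card=153600; try (A,hash)→8320, (E,hash)→36480, (C,hash)→43000, (A,merge)→53920, (A,nl_idx)→183840, (A,nl)→310560 …(+6); best=8320 via (A,hash)
  {BCDE}: card=23040; try (C,hash)→12440, (B,hash)→12600, (B,merge)→56280, (C,nl_idx)→63800, (C,merge)→87120, (C,nl)→236600 …(+1); best=12440 via (C,hash)
  {ABDE}: card=230400; try (A,hash)→13080, (B,hash)→47920, (A,merge)→87480, (A,nl_idx)→276920, (A,nl)→467000, (B,merge)→659920 …(+1); best=13080 via (A,hash)
  {ABCDE}: card=921600; try (A,hash)→36600, (B,hash)→167320, (C,hash)→243960, (A,merge)→381720, (A,nl_idx)→1095320, (A,nl)→1855640 …(+5); best=36600 via (A,hash)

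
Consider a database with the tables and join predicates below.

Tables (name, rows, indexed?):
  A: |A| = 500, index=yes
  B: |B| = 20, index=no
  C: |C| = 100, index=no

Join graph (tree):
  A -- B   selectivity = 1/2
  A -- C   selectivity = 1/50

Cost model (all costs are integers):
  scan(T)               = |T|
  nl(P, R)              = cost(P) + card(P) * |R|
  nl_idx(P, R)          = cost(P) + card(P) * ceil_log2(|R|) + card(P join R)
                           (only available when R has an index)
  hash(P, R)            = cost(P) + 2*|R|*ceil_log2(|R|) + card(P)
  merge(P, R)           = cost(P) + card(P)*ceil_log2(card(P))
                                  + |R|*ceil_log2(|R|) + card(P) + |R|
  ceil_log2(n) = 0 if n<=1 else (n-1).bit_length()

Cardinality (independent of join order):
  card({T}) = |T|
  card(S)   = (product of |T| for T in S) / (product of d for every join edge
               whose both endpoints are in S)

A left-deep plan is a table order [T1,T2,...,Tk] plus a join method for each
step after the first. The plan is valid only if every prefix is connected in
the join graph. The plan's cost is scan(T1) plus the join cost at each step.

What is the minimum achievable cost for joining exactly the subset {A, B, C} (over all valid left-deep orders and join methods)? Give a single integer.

Selinger DP over subsets of {A,B,C}:
  {A}: scan cost=500, card=500
  {B}: scan cost=20, card=20
  {C}: scan cost=100, card=100
  {AB}: card=5000; try (B,hash)→1200, (A,merge)→5140, (A,nl_idx)→5200, (B,merge)→5620, (A,hash)→9040, (A,nl)→10020 …(+1); best=1200 via (B,hash)
  {AC}: card=1000; try (A,nl_idx)→2000, (C,hash)→2400, (A,merge)→5900, (C,merge)→6300, (A,hash)→9200, (A,nl)→50100 …(+1); best=2000 via (A,nl_idx)
  {ABC}: card=10000; try (B,hash)→3200, (C,hash)→7600, (B,merge)→13120, (B,nl)→22000, (C,merge)→72000, (C,nl)→501200; best=3200 via (B,hash)

3200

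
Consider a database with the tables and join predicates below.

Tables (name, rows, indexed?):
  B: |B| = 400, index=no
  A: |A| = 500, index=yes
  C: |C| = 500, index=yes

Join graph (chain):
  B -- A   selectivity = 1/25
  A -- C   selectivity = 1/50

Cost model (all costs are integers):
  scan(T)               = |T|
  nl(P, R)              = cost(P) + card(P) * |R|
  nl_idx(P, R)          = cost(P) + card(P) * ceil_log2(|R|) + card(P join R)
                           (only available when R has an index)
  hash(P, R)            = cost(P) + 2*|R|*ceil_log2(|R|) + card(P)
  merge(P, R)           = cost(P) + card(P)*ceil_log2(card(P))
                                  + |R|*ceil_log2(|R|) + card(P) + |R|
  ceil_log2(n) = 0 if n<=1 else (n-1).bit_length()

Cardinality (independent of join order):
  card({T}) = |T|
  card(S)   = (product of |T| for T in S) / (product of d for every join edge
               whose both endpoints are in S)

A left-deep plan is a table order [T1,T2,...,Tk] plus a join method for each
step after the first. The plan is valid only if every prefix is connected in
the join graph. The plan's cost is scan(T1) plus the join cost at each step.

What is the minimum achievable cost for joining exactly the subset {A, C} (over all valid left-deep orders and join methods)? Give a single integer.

10000

Selinger DP over subsets of {A,C}:
  {A}: scan cost=500, card=500
  {C}: scan cost=500, card=500
  {AC}: card=5000; try (C,hash)→10000, (C,nl_idx)→10000, (A,hash)→10000, (A,nl_idx)→10000, (C,merge)→10500, (A,merge)→10500 …(+2); best=10000 via (C,hash)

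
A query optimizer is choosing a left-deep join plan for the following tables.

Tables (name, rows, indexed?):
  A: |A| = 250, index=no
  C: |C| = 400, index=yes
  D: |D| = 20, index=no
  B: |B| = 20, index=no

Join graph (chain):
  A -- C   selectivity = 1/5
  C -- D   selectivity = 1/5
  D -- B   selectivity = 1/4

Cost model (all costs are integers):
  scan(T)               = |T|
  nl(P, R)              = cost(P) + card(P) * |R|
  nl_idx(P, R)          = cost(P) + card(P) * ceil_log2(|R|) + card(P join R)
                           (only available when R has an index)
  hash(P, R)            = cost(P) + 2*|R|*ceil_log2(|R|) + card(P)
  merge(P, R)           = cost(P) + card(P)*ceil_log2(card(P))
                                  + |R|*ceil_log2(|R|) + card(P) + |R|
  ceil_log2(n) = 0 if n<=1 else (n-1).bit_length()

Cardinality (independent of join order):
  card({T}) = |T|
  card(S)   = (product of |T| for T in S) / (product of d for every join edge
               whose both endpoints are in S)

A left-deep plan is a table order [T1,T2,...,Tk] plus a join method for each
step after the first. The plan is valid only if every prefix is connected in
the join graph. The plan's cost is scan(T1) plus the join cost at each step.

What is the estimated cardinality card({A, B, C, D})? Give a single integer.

Tables in S: A(250), B(20), C(400), D(20)
Edges inside S: A-C(d=5), C-D(d=5), D-B(d=4)
numerator = 250 * 20 * 400 * 20 = 40000000
denominator = 5 * 5 * 4 = 100
card(S) = 40000000 / 100 = 400000

400000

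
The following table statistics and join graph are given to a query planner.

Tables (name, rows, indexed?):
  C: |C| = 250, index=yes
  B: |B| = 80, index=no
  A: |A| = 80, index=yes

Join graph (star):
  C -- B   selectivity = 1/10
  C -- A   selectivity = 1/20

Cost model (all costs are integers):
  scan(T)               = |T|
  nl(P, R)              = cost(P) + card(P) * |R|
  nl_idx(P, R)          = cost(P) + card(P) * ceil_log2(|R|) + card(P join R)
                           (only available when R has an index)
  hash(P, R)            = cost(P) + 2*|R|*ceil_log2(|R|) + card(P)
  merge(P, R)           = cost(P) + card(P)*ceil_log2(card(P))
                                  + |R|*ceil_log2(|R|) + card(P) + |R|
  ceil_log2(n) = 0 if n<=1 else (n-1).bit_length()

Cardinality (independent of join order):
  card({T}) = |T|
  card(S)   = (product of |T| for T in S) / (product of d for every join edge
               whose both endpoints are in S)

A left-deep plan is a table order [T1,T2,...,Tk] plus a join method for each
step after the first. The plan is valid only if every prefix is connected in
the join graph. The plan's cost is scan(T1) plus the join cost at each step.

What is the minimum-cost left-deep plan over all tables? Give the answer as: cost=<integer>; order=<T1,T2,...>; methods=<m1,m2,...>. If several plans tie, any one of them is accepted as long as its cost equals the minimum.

cost=3740; order=C,A,B; methods=hash,hash

Selinger DP (subsets sized 1..n):
  {C}: scan cost=250, card=250
  {B}: scan cost=80, card=80
  {A}: scan cost=80, card=80
  {BC}: card=2000; try (B,hash)→1620, (C,nl_idx)→2720, (C,merge)→2970, (B,merge)→3140, (C,hash)→4160, (C,nl)→20080 …(+1); best=1620 via (B,hash)
  {AC}: card=1000; try (A,hash)→1620, (C,nl_idx)→1720, (C,merge)→2970, (A,nl_idx)→3000, (A,merge)→3140, (C,hash)→4160 …(+2); best=1620 via (A,hash)
  {ABC}: card=8000; try (B,hash)→3740, (A,hash)→4740, (B,merge)→13260, (A,nl_idx)→23620, (A,merge)→26260, (B,nl)→81620 …(+1); best=3740 via (B,hash)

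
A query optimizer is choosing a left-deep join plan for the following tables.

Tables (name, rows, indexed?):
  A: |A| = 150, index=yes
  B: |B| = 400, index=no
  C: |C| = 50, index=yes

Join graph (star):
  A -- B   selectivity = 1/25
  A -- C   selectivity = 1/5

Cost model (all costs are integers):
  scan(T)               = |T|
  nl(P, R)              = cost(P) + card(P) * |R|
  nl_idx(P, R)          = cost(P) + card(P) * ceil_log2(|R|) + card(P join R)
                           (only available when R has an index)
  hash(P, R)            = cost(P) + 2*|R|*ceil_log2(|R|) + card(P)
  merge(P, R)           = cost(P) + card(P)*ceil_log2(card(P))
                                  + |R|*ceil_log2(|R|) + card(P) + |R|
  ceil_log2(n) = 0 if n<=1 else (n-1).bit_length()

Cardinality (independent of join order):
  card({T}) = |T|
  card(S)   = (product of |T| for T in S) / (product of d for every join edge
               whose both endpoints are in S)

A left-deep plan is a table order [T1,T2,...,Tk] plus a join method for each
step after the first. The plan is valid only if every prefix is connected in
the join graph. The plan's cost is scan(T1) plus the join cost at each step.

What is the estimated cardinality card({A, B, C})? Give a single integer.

24000

Tables in S: A(150), B(400), C(50)
Edges inside S: A-B(d=25), A-C(d=5)
numerator = 150 * 400 * 50 = 3000000
denominator = 25 * 5 = 125
card(S) = 3000000 / 125 = 24000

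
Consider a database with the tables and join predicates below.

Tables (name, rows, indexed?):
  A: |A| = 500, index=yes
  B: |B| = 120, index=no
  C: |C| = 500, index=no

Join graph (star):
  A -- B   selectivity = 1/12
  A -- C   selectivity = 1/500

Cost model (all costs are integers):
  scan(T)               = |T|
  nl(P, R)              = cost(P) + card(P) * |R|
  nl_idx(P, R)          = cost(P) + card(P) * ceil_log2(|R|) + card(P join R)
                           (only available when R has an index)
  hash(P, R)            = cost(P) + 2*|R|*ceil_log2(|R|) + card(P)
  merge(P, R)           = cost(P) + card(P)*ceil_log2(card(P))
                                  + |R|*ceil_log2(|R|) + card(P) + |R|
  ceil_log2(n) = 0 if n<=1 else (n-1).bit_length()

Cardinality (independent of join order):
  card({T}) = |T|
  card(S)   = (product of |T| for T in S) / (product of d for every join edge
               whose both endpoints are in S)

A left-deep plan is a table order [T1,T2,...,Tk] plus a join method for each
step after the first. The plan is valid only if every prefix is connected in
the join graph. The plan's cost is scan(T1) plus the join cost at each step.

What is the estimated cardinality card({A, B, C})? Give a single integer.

Tables in S: A(500), B(120), C(500)
Edges inside S: A-B(d=12), A-C(d=500)
numerator = 500 * 120 * 500 = 30000000
denominator = 12 * 500 = 6000
card(S) = 30000000 / 6000 = 5000

5000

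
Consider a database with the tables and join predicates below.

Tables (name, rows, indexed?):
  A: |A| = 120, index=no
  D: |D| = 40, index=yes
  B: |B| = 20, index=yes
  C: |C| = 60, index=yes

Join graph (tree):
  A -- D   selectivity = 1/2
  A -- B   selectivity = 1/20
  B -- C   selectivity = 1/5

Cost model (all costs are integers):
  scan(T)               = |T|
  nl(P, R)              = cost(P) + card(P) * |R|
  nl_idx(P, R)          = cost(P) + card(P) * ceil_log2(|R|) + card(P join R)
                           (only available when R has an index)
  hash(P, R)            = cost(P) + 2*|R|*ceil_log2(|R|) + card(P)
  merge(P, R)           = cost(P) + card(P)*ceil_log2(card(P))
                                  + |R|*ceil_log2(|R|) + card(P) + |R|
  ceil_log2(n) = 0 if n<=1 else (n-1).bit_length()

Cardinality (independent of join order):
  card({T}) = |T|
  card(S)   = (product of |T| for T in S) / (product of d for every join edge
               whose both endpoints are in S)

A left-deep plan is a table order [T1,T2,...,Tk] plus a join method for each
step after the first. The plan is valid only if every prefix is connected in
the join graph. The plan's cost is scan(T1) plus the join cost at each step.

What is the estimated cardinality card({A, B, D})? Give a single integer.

Tables in S: A(120), B(20), D(40)
Edges inside S: A-D(d=2), A-B(d=20)
numerator = 120 * 20 * 40 = 96000
denominator = 2 * 20 = 40
card(S) = 96000 / 40 = 2400

2400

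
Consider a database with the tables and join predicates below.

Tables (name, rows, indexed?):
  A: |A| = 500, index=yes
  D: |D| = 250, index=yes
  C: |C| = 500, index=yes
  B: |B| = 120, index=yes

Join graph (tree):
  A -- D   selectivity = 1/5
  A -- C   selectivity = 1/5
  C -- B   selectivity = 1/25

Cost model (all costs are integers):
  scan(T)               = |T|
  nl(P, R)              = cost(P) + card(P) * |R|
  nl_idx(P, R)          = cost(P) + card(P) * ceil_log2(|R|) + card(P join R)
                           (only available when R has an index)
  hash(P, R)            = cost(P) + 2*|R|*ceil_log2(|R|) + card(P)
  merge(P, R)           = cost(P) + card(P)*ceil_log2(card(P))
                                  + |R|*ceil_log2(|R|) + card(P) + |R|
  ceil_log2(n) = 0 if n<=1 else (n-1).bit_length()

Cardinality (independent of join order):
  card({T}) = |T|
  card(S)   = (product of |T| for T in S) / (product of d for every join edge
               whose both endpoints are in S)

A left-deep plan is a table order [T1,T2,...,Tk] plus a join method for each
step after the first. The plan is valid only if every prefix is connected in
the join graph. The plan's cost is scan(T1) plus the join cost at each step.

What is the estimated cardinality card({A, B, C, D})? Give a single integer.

12000000

Tables in S: A(500), B(120), C(500), D(250)
Edges inside S: A-D(d=5), A-C(d=5), C-B(d=25)
numerator = 500 * 120 * 500 * 250 = 7500000000
denominator = 5 * 5 * 25 = 625
card(S) = 7500000000 / 625 = 12000000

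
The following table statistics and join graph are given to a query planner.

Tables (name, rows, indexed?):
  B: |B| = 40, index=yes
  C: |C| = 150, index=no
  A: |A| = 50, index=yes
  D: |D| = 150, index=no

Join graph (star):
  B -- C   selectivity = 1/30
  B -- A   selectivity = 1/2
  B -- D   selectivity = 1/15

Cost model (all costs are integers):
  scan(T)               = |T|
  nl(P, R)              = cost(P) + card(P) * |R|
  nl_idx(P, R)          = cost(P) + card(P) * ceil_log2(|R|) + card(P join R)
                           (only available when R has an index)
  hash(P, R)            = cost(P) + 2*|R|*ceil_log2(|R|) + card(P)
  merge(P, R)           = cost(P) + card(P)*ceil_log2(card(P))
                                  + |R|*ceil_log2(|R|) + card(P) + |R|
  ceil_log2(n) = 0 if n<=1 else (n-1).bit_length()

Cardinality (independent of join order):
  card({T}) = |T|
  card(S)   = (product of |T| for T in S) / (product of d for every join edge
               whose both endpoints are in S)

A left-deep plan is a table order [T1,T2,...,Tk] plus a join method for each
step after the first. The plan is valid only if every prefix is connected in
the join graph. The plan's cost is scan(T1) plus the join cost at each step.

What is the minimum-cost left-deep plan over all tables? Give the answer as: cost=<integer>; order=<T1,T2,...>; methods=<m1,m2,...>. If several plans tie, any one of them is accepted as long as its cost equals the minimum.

Selinger DP (subsets sized 1..n):
  {B}: scan cost=40, card=40
  {C}: scan cost=150, card=150
  {A}: scan cost=50, card=50
  {D}: scan cost=150, card=150
  {BC}: card=200; try (B,hash)→780, (B,nl_idx)→1250, (C,merge)→1670, (B,merge)→1780, (C,hash)→2480, (C,nl)→6040 …(+1); best=780 via (B,hash)
  {AB}: card=1000; try (B,hash)→580, (A,merge)→670, (B,merge)→680, (A,hash)→680, (A,nl_idx)→1280, (B,nl_idx)→1350 …(+2); best=580 via (B,hash)
  {BD}: card=400; try (B,hash)→780, (B,nl_idx)→1450, (D,merge)→1670, (B,merge)→1780, (D,hash)→2480, (D,nl)→6040 …(+1); best=780 via (B,hash)
  {ABC}: card=5000; try (A,hash)→1580, (A,merge)→2930, (C,hash)→3980, (A,nl_idx)→6980, (A,nl)→10780, (C,merge)→12930 …(+1); best=1580 via (A,hash)
  {BCD}: card=2000; try (D,hash)→3380, (C,hash)→3580, (D,merge)→3930, (C,merge)→6130, (D,nl)→30780, (C,nl)→60780; best=3380 via (D,hash)
  {ABD}: card=10000; try (A,hash)→1780, (D,hash)→3980, (A,merge)→5130, (D,merge)→12930, (A,nl_idx)→13180, (A,nl)→20780 …(+1); best=1780 via (A,hash)
  {ABCD}: card=50000; try (A,hash)→5980, (D,hash)→8980, (C,hash)→14180, (A,merge)→27730, (A,nl_idx)→65380, (D,merge)→72930 …(+4); best=5980 via (A,hash)

cost=5980; order=C,B,D,A; methods=hash,hash,hash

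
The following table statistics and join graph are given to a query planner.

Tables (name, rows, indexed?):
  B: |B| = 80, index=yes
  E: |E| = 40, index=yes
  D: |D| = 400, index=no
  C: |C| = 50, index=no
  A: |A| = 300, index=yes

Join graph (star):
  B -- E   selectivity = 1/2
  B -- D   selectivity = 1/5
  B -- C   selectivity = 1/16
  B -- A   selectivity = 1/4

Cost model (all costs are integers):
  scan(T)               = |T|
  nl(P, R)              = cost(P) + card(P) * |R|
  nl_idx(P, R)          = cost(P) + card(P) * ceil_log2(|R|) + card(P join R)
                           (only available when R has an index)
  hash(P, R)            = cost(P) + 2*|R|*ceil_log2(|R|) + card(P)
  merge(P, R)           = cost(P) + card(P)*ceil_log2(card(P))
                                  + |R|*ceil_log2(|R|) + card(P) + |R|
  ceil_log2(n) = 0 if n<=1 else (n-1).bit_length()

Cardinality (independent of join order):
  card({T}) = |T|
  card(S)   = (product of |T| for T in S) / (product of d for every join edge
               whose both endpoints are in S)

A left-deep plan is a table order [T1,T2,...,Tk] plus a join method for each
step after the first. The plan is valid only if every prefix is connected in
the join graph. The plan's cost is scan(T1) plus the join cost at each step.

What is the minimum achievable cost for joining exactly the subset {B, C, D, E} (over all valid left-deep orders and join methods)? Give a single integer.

13580

Selinger DP over subsets of {B,C,D,E}:
  {B}: scan cost=80, card=80
  {E}: scan cost=40, card=40
  {D}: scan cost=400, card=400
  {C}: scan cost=50, card=50
  {BE}: card=1600; try (E,hash)→640, (B,merge)→960, (E,merge)→1000, (B,hash)→1200, (B,nl_idx)→1920, (E,nl_idx)→2160 …(+2); best=640 via (E,hash)
  {BD}: card=6400; try (B,hash)→1920, (D,merge)→4720, (B,merge)→5040, (D,hash)→7360, (B,nl_idx)→9600, (D,nl)→32080 …(+1); best=1920 via (B,hash)
  {BC}: card=250; try (B,nl_idx)→650, (C,hash)→760, (B,merge)→1040, (C,merge)→1070, (B,hash)→1220, (B,nl)→4050 …(+1); best=650 via (B,nl_idx)
  {BDE}: card=128000; try (E,hash)→8800, (D,hash)→9440, (D,merge)→23840, (E,merge)→91800, (E,nl_idx)→168320, (E,nl)→257920 …(+1); best=8800 via (E,hash)
  {BCE}: card=5000; try (E,hash)→1380, (C,hash)→2840, (E,merge)→3180, (E,nl_idx)→7150, (E,nl)→10650, (C,merge)→20190 …(+1); best=1380 via (E,hash)
  {BCD}: card=20000; try (D,merge)→6900, (D,hash)→8100, (C,hash)→8920, (C,merge)→91870, (D,nl)→100650, (C,nl)→321920; best=6900 via (D,merge)
  {BCDE}: card=400000; try (D,hash)→13580, (E,hash)→27380, (D,merge)→75380, (C,hash)→137400, (E,merge)→327180, (E,nl_idx)→526900 …(+4); best=13580 via (D,hash)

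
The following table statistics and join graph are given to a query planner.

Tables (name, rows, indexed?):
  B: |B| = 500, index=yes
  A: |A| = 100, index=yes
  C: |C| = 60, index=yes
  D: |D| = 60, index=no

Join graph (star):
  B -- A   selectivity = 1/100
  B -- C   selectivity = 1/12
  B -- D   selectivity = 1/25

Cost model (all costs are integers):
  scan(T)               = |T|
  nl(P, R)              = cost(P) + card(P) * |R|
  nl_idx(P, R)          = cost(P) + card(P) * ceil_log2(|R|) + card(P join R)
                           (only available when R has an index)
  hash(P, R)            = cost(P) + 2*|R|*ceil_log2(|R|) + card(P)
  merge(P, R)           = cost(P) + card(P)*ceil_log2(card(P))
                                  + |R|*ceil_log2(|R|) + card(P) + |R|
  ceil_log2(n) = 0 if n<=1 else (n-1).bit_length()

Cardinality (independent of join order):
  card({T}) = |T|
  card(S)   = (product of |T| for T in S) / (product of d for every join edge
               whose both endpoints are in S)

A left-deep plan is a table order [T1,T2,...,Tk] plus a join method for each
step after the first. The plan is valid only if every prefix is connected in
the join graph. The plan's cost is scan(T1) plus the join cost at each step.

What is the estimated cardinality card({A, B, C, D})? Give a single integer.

Tables in S: A(100), B(500), C(60), D(60)
Edges inside S: B-A(d=100), B-C(d=12), B-D(d=25)
numerator = 100 * 500 * 60 * 60 = 180000000
denominator = 100 * 12 * 25 = 30000
card(S) = 180000000 / 30000 = 6000

6000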